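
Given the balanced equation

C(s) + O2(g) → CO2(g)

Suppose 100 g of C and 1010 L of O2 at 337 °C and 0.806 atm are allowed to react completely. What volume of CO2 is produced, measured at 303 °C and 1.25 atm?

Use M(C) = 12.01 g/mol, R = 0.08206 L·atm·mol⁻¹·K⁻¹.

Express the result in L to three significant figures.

315 L

n(C) = 100 / 12.01 = 8.326 mol
n(O2) = PV/RT = (0.806 × 1010) / (0.08206 × 610.15) = 16.26 mol
For 8.326 mol C, stoichiometry requires (1/1) × 8.326 = 8.326 mol O2; 16.26 mol is available, so C is limiting.
n(CO2) = (1/1) × 8.326 = 8.326 mol
V(CO2) = nRT/P = 8.326 × 0.08206 × 576.15 / 1.25 = 314.9 L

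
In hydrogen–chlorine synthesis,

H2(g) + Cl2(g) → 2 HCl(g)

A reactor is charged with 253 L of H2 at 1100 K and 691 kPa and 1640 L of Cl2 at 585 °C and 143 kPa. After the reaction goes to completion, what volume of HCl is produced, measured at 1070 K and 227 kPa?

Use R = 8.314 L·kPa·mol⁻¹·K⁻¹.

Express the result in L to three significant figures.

n(H2) = PV/RT = (691 × 253) / (8.314 × 1100) = 19.12 mol
n(Cl2) = PV/RT = (143 × 1640) / (8.314 × 858.15) = 32.87 mol
For 19.12 mol H2, stoichiometry requires (1/1) × 19.12 = 19.12 mol Cl2; 32.87 mol is available, so H2 is limiting.
n(HCl) = (2/1) × 19.12 = 38.24 mol
V(HCl) = nRT/P = 38.24 × 8.314 × 1070 / 227 = 1499 L

1500 L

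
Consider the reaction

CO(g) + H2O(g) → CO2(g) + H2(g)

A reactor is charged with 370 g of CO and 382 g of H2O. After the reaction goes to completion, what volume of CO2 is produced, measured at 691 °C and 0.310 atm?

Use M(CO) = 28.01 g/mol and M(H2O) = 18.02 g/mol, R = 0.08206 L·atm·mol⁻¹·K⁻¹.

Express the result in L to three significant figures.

n(CO) = 370 / 28.01 = 13.21 mol
n(H2O) = 382 / 18.02 = 21.20 mol
For 13.21 mol CO, stoichiometry requires (1/1) × 13.21 = 13.21 mol H2O; 21.20 mol is available, so CO is limiting.
n(CO2) = (1/1) × 13.21 = 13.21 mol
V(CO2) = nRT/P = 13.21 × 0.08206 × 964.15 / 0.310 = 3371 L

3370 L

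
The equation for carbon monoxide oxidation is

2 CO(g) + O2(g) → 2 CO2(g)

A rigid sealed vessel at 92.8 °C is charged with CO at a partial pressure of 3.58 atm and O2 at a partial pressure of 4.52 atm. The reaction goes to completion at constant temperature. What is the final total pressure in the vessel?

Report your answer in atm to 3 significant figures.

6.31 atm

Because the vessel is rigid and T is held at 92.8 °C, work the stoichiometry in partial pressures (P_i = n_iRT/V).
P(O2) required for 3.58 atm of CO = (1/2) × 3.58 = 1.790 atm; available 4.52 atm, so CO is limiting.
P(O2) remaining = 4.52 − (1/2) × 3.58 = 2.730 atm
P(gaseous products) = (2)/2 × 3.58 = 3.580 atm
P_total at 92.8 °C = 2.730 + 3.580 = 6.310 atm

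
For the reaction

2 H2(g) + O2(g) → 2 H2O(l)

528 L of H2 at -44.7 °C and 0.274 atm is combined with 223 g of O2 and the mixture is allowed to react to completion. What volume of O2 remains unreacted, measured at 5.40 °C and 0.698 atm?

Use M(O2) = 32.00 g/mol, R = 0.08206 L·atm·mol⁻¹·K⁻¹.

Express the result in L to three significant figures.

102 L

n(H2) = PV/RT = (0.274 × 528) / (0.08206 × 228.45) = 7.717 mol
n(O2) = 223 / 32.00 = 6.969 mol
For 7.717 mol H2, stoichiometry requires (1/2) × 7.717 = 3.858 mol O2; 6.969 mol is available, so H2 is limiting.
n(O2) consumed = (1/2) × 7.717 = 3.858 mol; remaining = 6.969 − 3.858 = 3.111 mol
V(O2) = nRT/P = 3.111 × 0.08206 × 278.55 / 0.698 = 101.9 L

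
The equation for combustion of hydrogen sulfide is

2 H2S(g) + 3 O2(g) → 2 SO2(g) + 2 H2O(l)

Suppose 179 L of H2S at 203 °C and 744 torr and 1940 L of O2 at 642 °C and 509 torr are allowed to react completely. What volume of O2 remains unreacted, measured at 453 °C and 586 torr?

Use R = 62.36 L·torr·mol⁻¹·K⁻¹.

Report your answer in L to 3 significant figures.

n(H2S) = PV/RT = (744 × 179) / (62.36 × 476.15) = 4.485 mol
n(O2) = PV/RT = (509 × 1940) / (62.36 × 915.15) = 17.30 mol
For 4.485 mol H2S, stoichiometry requires (3/2) × 4.485 = 6.728 mol O2; 17.30 mol is available, so H2S is limiting.
n(O2) consumed = (3/2) × 4.485 = 6.728 mol; remaining = 17.30 − 6.728 = 10.57 mol
V(O2) = nRT/P = 10.57 × 62.36 × 726.15 / 586 = 816.8 L

817 L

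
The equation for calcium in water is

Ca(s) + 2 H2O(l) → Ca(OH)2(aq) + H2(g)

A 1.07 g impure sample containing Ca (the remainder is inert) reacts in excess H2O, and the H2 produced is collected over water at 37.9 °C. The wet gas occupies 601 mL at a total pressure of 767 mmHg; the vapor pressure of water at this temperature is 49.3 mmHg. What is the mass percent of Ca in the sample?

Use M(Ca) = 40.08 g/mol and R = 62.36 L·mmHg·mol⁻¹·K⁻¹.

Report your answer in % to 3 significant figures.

83.3 %

P(H2) = 767 − 49.3 = 717.7 mmHg
n(H2) = PV/RT = (717.7 × 0.6010) / (62.36 × 311.05) = 0.02224 mol
n(Ca) = (1/1) × 0.02224 = 0.02224 mol
m(Ca) = 0.02224 × 40.08 = 0.8914 g
%Ca = 0.8914 / 1.07 × 100 = 83.31%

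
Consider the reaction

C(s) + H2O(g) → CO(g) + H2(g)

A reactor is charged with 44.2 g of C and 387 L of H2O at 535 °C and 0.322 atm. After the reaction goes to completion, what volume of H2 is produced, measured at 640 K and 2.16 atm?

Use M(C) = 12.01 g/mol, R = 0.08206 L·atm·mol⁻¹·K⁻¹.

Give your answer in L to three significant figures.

45.7 L

n(C) = 44.2 / 12.01 = 3.680 mol
n(H2O) = PV/RT = (0.322 × 387) / (0.08206 × 808.15) = 1.879 mol
For 3.680 mol C, stoichiometry requires (1/1) × 3.680 = 3.680 mol H2O; 1.879 mol is available, so H2O is limiting.
n(H2) = (1/1) × 1.879 = 1.879 mol
V(H2) = nRT/P = 1.879 × 0.08206 × 640 / 2.16 = 45.69 L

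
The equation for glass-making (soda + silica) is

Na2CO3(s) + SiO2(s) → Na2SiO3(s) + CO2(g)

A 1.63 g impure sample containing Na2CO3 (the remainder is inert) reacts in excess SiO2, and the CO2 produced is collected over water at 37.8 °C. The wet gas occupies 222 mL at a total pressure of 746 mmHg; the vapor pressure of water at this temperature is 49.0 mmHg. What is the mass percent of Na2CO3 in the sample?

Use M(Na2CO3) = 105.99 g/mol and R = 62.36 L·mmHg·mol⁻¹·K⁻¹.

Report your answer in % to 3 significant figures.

P(CO2) = 746 − 49.0 = 697.0 mmHg
n(CO2) = PV/RT = (697.0 × 0.2220) / (62.36 × 310.95) = 0.007980 mol
n(Na2CO3) = (1/1) × 0.007980 = 0.007980 mol
m(Na2CO3) = 0.007980 × 105.99 = 0.8458 g
%Na2CO3 = 0.8458 / 1.63 × 100 = 51.89%

51.9 %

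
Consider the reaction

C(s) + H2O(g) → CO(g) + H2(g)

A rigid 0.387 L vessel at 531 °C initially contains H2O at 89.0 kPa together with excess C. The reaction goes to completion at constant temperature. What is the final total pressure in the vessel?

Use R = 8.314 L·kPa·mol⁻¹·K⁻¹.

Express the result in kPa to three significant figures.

178 kPa

At constant T and V, P ∝ n(gas): 1 mol gas → 2 mol gas.
P_final = (2/1) × 89.0 = 178.0 kPa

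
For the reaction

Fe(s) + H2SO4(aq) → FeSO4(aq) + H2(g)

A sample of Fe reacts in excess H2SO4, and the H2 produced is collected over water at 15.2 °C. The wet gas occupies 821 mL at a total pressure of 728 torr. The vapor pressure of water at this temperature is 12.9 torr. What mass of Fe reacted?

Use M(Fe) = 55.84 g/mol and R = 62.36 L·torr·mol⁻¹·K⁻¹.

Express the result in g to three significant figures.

P(H2) = 728 − 12.9 = 715.1 torr
n(H2) = PV/RT = (715.1 × 0.8210) / (62.36 × 288.35) = 0.03265 mol
n(Fe) = (1/1) × 0.03265 = 0.03265 mol
m(Fe) = 0.03265 × 55.84 = 1.823 g

1.82 g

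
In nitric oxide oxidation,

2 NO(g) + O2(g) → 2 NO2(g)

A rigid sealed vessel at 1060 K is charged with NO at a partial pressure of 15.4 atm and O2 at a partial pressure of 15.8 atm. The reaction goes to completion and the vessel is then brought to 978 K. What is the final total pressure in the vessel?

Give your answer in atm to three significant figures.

Because the vessel is rigid and T is held at 1060 K, work the stoichiometry in partial pressures (P_i = n_iRT/V).
P(O2) required for 15.4 atm of NO = (1/2) × 15.4 = 7.700 atm; available 15.8 atm, so NO is limiting.
P(O2) remaining = 15.8 − (1/2) × 15.4 = 8.100 atm
P(gaseous products) = (2)/2 × 15.4 = 15.40 atm
P_total at 1060 K = 8.100 + 15.40 = 23.50 atm
Scaling to 978 K: P = 23.50 × 978/1060 = 21.68 atm

21.7 atm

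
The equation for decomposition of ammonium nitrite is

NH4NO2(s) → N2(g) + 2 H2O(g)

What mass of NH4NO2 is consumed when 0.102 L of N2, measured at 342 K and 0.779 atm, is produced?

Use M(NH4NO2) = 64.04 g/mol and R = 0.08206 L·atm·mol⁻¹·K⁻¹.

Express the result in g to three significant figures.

0.181 g

n(N2) = PV/RT = (0.779 × 0.102) / (0.08206 × 342) = 0.002831 mol
n(NH4NO2) = (1/1) × 0.002831 = 0.002831 mol
m(NH4NO2) = 0.002831 × 64.04 = 0.1813 g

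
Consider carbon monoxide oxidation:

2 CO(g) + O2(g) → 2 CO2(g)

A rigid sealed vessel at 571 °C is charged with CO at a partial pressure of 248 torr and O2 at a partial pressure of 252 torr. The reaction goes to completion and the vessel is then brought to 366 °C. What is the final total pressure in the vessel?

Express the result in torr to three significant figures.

With V and T fixed, P_i ∝ n_i, so the mole ratios apply directly to partial pressures at 571 °C.
P(O2) required for 248 torr of CO = (1/2) × 248 = 124.0 torr; available 252 torr, so CO is limiting.
P(O2) remaining = 252 − (1/2) × 248 = 128.0 torr
P(gaseous products) = (2)/2 × 248 = 248.0 torr
P_total at 571 °C = 128.0 + 248.0 = 376.0 torr
Scaling to 366 °C: P = 376.0 × 639.15/844.15 = 284.7 torr

285 torr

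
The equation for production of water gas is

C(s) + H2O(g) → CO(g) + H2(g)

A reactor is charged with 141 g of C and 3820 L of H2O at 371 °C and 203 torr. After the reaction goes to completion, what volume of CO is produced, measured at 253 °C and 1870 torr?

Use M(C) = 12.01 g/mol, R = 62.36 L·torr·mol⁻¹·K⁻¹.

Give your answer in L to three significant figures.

206 L

n(C) = 141 / 12.01 = 11.74 mol
n(H2O) = PV/RT = (203 × 3820) / (62.36 × 644.15) = 19.30 mol
For 11.74 mol C, stoichiometry requires (1/1) × 11.74 = 11.74 mol H2O; 19.30 mol is available, so C is limiting.
n(CO) = (1/1) × 11.74 = 11.74 mol
V(CO) = nRT/P = 11.74 × 62.36 × 526.15 / 1870 = 206.0 L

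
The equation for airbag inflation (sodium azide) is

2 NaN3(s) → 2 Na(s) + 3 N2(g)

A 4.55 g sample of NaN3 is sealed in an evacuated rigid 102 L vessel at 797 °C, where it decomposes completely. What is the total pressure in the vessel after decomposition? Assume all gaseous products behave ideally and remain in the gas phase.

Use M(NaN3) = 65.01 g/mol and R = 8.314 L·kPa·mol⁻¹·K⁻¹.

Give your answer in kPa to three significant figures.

n(NaN3) = 4.55 / 65.01 = 0.06999 mol
n(gas produced) = (3/2) × 0.06999 = 0.1050 mol
P = nRT/V = 0.1050 × 8.314 × 1070.15 / 102 = 9.159 kPa

9.16 kPa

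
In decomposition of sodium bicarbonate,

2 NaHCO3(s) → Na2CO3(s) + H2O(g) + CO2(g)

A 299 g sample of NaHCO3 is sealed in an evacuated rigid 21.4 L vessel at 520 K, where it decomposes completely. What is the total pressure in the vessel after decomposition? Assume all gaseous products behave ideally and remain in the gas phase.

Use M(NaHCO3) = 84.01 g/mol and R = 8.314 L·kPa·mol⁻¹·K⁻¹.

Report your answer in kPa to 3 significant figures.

719 kPa

n(NaHCO3) = 299 / 84.01 = 3.559 mol
n(gas produced) = (2/2) × 3.559 = 3.559 mol
P = nRT/V = 3.559 × 8.314 × 520 / 21.4 = 719.0 kPa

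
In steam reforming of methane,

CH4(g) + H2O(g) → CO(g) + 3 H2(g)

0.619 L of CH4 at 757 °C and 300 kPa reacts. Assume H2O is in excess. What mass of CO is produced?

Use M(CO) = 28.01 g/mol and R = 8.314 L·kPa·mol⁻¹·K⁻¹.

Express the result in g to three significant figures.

0.607 g

n(CH4) = PV/RT = (300 × 0.619) / (8.314 × 1030.15) = 0.02168 mol
n(CO) = (1/1) × 0.02168 = 0.02168 mol
m(CO) = 0.02168 × 28.01 = 0.6073 g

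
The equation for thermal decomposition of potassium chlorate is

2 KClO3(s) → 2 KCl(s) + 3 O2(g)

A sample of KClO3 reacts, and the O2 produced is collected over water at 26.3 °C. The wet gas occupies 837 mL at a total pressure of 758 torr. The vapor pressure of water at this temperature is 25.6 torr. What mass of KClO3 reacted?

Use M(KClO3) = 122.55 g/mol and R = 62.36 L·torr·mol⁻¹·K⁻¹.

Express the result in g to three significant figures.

2.68 g

P(O2) = 758 − 25.6 = 732.4 torr
n(O2) = PV/RT = (732.4 × 0.8370) / (62.36 × 299.45) = 0.03283 mol
n(KClO3) = (2/3) × 0.03283 = 0.02189 mol
m(KClO3) = 0.02189 × 122.55 = 2.683 g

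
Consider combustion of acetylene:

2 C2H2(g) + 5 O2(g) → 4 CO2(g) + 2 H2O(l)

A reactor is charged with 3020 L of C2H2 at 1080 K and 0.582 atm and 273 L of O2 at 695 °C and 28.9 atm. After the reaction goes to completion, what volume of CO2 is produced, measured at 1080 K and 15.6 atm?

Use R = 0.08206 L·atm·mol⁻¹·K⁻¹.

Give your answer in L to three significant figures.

n(C2H2) = PV/RT = (0.582 × 3020) / (0.08206 × 1080) = 19.83 mol
n(O2) = PV/RT = (28.9 × 273) / (0.08206 × 968.15) = 99.31 mol
For 19.83 mol C2H2, stoichiometry requires (5/2) × 19.83 = 49.57 mol O2; 99.31 mol is available, so C2H2 is limiting.
n(CO2) = (4/2) × 19.83 = 39.66 mol
V(CO2) = nRT/P = 39.66 × 0.08206 × 1080 / 15.6 = 225.3 L

225 L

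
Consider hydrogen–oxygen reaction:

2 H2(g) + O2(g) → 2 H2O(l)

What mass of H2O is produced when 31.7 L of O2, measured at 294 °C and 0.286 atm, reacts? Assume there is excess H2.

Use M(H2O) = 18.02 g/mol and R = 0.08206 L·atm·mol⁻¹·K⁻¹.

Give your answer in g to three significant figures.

7.02 g

n(O2) = PV/RT = (0.286 × 31.7) / (0.08206 × 567.15) = 0.1948 mol
n(H2O) = (2/1) × 0.1948 = 0.3896 mol
m(H2O) = 0.3896 × 18.02 = 7.021 g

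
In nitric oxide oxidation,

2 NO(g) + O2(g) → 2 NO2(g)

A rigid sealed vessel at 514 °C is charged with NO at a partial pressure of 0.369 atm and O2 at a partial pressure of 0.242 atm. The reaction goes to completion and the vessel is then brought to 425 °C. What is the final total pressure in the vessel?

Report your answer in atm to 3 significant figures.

0.378 atm

Because the vessel is rigid and T is held at 514 °C, work the stoichiometry in partial pressures (P_i = n_iRT/V).
P(O2) required for 0.369 atm of NO = (1/2) × 0.369 = 0.1845 atm; available 0.242 atm, so NO is limiting.
P(O2) remaining = 0.242 − (1/2) × 0.369 = 0.05750 atm
P(gaseous products) = (2)/2 × 0.369 = 0.3690 atm
P_total at 514 °C = 0.05750 + 0.3690 = 0.4265 atm
Scaling to 425 °C: P = 0.4265 × 698.15/787.15 = 0.3783 atm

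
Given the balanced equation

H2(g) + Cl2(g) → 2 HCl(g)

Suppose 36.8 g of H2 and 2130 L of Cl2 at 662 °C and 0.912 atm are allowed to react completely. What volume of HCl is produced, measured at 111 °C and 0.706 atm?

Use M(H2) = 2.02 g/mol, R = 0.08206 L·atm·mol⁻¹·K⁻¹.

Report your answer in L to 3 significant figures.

n(H2) = 36.8 / 2.02 = 18.22 mol
n(Cl2) = PV/RT = (0.912 × 2130) / (0.08206 × 935.15) = 25.31 mol
For 18.22 mol H2, stoichiometry requires (1/1) × 18.22 = 18.22 mol Cl2; 25.31 mol is available, so H2 is limiting.
n(HCl) = (2/1) × 18.22 = 36.44 mol
V(HCl) = nRT/P = 36.44 × 0.08206 × 384.15 / 0.706 = 1627 L

1630 L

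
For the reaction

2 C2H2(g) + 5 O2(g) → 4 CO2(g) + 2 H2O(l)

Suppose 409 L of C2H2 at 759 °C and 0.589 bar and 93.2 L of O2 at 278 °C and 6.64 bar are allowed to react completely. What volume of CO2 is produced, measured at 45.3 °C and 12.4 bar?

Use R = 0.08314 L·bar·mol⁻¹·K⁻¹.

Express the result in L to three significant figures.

n(C2H2) = PV/RT = (0.589 × 409) / (0.08314 × 1032.15) = 2.807 mol
n(O2) = PV/RT = (6.64 × 93.2) / (0.08314 × 551.15) = 13.51 mol
For 2.807 mol C2H2, stoichiometry requires (5/2) × 2.807 = 7.018 mol O2; 13.51 mol is available, so C2H2 is limiting.
n(CO2) = (4/2) × 2.807 = 5.614 mol
V(CO2) = nRT/P = 5.614 × 0.08314 × 318.45 / 12.4 = 11.99 L

12.0 L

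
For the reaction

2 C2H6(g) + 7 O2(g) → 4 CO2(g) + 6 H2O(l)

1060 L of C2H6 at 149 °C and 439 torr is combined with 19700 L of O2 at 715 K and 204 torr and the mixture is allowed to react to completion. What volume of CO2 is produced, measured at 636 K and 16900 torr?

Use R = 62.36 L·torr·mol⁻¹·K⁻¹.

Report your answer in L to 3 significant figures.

n(C2H6) = PV/RT = (439 × 1060) / (62.36 × 422.15) = 17.68 mol
n(O2) = PV/RT = (204 × 19700) / (62.36 × 715) = 90.13 mol
For 17.68 mol C2H6, stoichiometry requires (7/2) × 17.68 = 61.88 mol O2; 90.13 mol is available, so C2H6 is limiting.
n(CO2) = (4/2) × 17.68 = 35.36 mol
V(CO2) = nRT/P = 35.36 × 62.36 × 636 / 16900 = 82.98 L

83.0 L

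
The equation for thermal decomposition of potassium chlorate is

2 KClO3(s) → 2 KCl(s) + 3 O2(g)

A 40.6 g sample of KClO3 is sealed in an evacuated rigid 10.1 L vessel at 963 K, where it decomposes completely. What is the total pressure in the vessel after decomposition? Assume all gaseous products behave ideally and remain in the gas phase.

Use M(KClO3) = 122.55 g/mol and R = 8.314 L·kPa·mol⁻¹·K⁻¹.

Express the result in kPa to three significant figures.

394 kPa

n(KClO3) = 40.6 / 122.55 = 0.3313 mol
n(gas produced) = (3/2) × 0.3313 = 0.4970 mol
P = nRT/V = 0.4970 × 8.314 × 963 / 10.1 = 394.0 kPa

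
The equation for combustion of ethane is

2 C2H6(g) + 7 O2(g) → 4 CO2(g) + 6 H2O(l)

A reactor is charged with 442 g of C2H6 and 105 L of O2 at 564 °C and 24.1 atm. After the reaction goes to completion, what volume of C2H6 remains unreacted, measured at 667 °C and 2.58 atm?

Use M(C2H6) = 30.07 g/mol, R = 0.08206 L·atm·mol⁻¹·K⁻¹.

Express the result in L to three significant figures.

n(C2H6) = 442 / 30.07 = 14.70 mol
n(O2) = PV/RT = (24.1 × 105) / (0.08206 × 837.15) = 36.84 mol
For 14.70 mol C2H6, stoichiometry requires (7/2) × 14.70 = 51.45 mol O2; 36.84 mol is available, so O2 is limiting.
n(C2H6) consumed = (2/7) × 36.84 = 10.53 mol; remaining = 14.70 − 10.53 = 4.170 mol
V(C2H6) = nRT/P = 4.170 × 0.08206 × 940.15 / 2.58 = 124.7 L

125 L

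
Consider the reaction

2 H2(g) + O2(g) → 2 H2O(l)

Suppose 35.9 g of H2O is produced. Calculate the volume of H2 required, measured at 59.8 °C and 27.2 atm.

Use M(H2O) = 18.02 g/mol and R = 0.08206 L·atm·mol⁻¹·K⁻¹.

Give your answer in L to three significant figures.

n(H2O) = 35.90 / 18.02 = 1.992 mol
n(H2) = (2/2) × 1.992 = 1.992 mol
V = nRT/P = 1.992 × 0.08206 × 332.95 / 27.2 = 2.001 L

2.00 L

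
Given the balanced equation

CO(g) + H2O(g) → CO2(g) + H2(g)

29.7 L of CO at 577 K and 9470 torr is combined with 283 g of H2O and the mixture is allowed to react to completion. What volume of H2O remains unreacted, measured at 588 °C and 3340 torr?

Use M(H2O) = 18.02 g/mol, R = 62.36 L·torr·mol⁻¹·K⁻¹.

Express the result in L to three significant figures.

127 L

n(CO) = PV/RT = (9470 × 29.7) / (62.36 × 577) = 7.817 mol
n(H2O) = 283 / 18.02 = 15.70 mol
For 7.817 mol CO, stoichiometry requires (1/1) × 7.817 = 7.817 mol H2O; 15.70 mol is available, so CO is limiting.
n(H2O) consumed = (1/1) × 7.817 = 7.817 mol; remaining = 15.70 − 7.817 = 7.883 mol
V(H2O) = nRT/P = 7.883 × 62.36 × 861.15 / 3340 = 126.7 L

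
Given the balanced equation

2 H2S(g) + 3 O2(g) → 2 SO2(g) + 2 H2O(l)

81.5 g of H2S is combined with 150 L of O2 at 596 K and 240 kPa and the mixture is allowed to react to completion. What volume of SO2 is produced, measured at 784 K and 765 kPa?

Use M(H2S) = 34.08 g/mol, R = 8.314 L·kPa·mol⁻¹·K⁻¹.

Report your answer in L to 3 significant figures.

n(H2S) = 81.5 / 34.08 = 2.391 mol
n(O2) = PV/RT = (240 × 150) / (8.314 × 596) = 7.265 mol
For 2.391 mol H2S, stoichiometry requires (3/2) × 2.391 = 3.587 mol O2; 7.265 mol is available, so H2S is limiting.
n(SO2) = (2/2) × 2.391 = 2.391 mol
V(SO2) = nRT/P = 2.391 × 8.314 × 784 / 765 = 20.37 L

20.4 L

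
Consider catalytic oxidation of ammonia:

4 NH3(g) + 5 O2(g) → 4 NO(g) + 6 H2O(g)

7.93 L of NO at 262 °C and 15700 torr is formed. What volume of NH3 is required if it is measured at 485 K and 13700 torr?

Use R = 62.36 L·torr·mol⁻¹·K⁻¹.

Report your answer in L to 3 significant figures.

8.24 L

n(NO) = PV/RT = (15700 × 7.93) / (62.36 × 535.15) = 3.731 mol
n(NH3) = (4/4) × 3.731 = 3.731 mol
V = nRT/P = 3.731 × 62.36 × 485 / 13700 = 8.237 L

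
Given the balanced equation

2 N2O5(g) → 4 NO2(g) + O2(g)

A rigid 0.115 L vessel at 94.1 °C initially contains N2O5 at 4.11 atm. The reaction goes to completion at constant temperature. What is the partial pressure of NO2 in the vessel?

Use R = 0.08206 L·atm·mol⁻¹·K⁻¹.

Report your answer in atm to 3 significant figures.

8.22 atm

n(N2O5)₀ = PV/RT = (4.11 × 0.115) / (0.08206 × 367.25) = 0.01568 mol
n(NO2) = (4/2) × 0.01568 = 0.03136 mol
P(NO2) = nRT/V = 0.03136 × 0.08206 × 367.25 / 0.115 = 8.218 atm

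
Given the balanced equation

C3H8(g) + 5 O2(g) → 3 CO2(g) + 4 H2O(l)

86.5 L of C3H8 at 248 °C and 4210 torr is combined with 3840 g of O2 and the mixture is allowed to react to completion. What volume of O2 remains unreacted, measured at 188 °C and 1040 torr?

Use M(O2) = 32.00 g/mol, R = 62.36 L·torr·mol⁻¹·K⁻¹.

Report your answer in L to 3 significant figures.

1770 L

n(C3H8) = PV/RT = (4210 × 86.5) / (62.36 × 521.15) = 11.21 mol
n(O2) = 3840 / 32.00 = 120.0 mol
For 11.21 mol C3H8, stoichiometry requires (5/1) × 11.21 = 56.05 mol O2; 120.0 mol is available, so C3H8 is limiting.
n(O2) consumed = (5/1) × 11.21 = 56.05 mol; remaining = 120.0 − 56.05 = 63.95 mol
V(O2) = nRT/P = 63.95 × 62.36 × 461.15 / 1040 = 1768 L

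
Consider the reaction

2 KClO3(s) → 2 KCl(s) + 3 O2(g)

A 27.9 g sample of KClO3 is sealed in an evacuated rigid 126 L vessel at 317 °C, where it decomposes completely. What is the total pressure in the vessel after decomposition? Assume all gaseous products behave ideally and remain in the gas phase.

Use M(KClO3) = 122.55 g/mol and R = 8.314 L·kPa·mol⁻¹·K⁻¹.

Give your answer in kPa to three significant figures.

n(KClO3) = 27.9 / 122.55 = 0.2277 mol
n(gas produced) = (3/2) × 0.2277 = 0.3416 mol
P = nRT/V = 0.3416 × 8.314 × 590.15 / 126 = 13.30 kPa

13.3 kPa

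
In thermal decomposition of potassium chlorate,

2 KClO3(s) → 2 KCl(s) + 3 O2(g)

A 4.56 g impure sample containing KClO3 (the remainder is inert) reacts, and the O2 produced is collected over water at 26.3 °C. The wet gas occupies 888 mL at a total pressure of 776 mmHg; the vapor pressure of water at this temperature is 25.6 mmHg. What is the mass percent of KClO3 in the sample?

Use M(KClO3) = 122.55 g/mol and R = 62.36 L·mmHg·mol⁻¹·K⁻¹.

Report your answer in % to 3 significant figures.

63.9 %

P(O2) = 776 − 25.6 = 750.4 mmHg
n(O2) = PV/RT = (750.4 × 0.8880) / (62.36 × 299.45) = 0.03568 mol
n(KClO3) = (2/3) × 0.03568 = 0.02379 mol
m(KClO3) = 0.02379 × 122.55 = 2.915 g
%KClO3 = 2.915 / 4.56 × 100 = 63.93%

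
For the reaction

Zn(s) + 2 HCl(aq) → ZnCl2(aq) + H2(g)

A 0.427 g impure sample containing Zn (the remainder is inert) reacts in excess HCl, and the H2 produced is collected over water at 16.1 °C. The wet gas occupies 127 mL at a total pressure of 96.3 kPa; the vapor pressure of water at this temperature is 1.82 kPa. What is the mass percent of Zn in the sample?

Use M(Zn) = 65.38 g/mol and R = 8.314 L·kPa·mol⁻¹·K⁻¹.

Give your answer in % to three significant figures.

76.4 %

P(H2) = 96.3 − 1.82 = 94.48 kPa
n(H2) = PV/RT = (94.48 × 0.1270) / (8.314 × 289.25) = 0.004990 mol
n(Zn) = (1/1) × 0.004990 = 0.004990 mol
m(Zn) = 0.004990 × 65.38 = 0.3262 g
%Zn = 0.3262 / 0.427 × 100 = 76.39%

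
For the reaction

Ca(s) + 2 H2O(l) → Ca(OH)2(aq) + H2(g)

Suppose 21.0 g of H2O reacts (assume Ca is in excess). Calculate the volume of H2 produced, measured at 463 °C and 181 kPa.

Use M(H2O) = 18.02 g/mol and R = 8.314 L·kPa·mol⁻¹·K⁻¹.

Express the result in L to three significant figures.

n(H2O) = 21.00 / 18.02 = 1.165 mol
n(H2) = (1/2) × 1.165 = 0.5825 mol
V = nRT/P = 0.5825 × 8.314 × 736.15 / 181 = 19.70 L

19.7 L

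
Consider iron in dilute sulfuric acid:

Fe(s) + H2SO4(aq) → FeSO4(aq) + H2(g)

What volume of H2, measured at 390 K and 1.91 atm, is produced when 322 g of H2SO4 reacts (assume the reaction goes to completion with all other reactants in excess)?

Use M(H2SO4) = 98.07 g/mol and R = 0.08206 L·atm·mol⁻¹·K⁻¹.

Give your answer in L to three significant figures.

55.0 L

n(H2SO4) = 322.0 / 98.07 = 3.283 mol
n(H2) = (1/1) × 3.283 = 3.283 mol
V = nRT/P = 3.283 × 0.08206 × 390 / 1.91 = 55.01 L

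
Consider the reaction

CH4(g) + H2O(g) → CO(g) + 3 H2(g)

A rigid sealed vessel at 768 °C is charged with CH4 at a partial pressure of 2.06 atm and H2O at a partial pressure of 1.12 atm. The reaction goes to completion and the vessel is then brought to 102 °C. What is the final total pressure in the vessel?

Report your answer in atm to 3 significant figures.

At constant V, partial pressures at 768 °C are proportional to moles, so apply stoichiometry directly to pressures.
P(H2O) required for 2.06 atm of CH4 = (1/1) × 2.06 = 2.060 atm; available 1.12 atm, so H2O is limiting.
P(CH4) remaining = 2.06 − (1/1) × 1.12 = 0.9400 atm
P(gaseous products) = (1+3)/1 × 1.12 = 4.480 atm
P_total at 768 °C = 0.9400 + 4.480 = 5.420 atm
Scaling to 102 °C: P = 5.420 × 375.15/1041.15 = 1.953 atm

1.95 atm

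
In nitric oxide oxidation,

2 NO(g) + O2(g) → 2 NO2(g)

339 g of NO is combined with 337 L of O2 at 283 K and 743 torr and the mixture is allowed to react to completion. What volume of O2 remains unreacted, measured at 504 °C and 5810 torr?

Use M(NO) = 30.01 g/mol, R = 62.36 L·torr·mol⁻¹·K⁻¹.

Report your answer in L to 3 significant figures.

71.2 L

n(NO) = 339 / 30.01 = 11.30 mol
n(O2) = PV/RT = (743 × 337) / (62.36 × 283) = 14.19 mol
For 11.30 mol NO, stoichiometry requires (1/2) × 11.30 = 5.650 mol O2; 14.19 mol is available, so NO is limiting.
n(O2) consumed = (1/2) × 11.30 = 5.650 mol; remaining = 14.19 − 5.650 = 8.540 mol
V(O2) = nRT/P = 8.540 × 62.36 × 777.15 / 5810 = 71.23 L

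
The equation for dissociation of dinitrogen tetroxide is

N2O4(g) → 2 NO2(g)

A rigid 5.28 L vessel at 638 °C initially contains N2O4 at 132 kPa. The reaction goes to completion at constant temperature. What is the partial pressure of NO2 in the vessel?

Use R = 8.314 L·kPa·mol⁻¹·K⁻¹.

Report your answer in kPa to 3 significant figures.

n(N2O4)₀ = PV/RT = (132 × 5.28) / (8.314 × 911.15) = 0.09200 mol
n(NO2) = (2/1) × 0.09200 = 0.1840 mol
P(NO2) = nRT/V = 0.1840 × 8.314 × 911.15 / 5.28 = 264.0 kPa

264 kPa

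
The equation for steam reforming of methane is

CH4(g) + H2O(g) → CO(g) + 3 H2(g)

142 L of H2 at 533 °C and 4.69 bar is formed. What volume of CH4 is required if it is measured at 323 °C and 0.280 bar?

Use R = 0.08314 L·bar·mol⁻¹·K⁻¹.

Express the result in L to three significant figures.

586 L

n(H2) = PV/RT = (4.69 × 142) / (0.08314 × 806.15) = 9.937 mol
n(CH4) = (1/3) × 9.937 = 3.312 mol
V = nRT/P = 3.312 × 0.08314 × 596.15 / 0.280 = 586.3 L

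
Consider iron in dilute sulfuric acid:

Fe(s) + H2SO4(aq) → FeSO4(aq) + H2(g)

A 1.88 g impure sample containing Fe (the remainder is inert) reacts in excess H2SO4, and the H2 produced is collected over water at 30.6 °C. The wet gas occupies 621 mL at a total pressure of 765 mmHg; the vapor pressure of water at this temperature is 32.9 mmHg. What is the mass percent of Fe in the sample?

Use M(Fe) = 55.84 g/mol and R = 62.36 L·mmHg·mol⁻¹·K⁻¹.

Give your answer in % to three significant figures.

71.3 %

P(H2) = 765 − 32.9 = 732.1 mmHg
n(H2) = PV/RT = (732.1 × 0.6210) / (62.36 × 303.75) = 0.02400 mol
n(Fe) = (1/1) × 0.02400 = 0.02400 mol
m(Fe) = 0.02400 × 55.84 = 1.340 g
%Fe = 1.340 / 1.88 × 100 = 71.28%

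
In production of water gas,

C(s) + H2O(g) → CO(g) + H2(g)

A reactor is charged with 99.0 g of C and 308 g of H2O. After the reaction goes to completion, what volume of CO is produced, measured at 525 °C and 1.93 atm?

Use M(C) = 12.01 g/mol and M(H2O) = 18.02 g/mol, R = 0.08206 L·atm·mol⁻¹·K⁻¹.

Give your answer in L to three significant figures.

n(C) = 99.0 / 12.01 = 8.243 mol
n(H2O) = 308 / 18.02 = 17.09 mol
For 8.243 mol C, stoichiometry requires (1/1) × 8.243 = 8.243 mol H2O; 17.09 mol is available, so C is limiting.
n(CO) = (1/1) × 8.243 = 8.243 mol
V(CO) = nRT/P = 8.243 × 0.08206 × 798.15 / 1.93 = 279.7 L

280 L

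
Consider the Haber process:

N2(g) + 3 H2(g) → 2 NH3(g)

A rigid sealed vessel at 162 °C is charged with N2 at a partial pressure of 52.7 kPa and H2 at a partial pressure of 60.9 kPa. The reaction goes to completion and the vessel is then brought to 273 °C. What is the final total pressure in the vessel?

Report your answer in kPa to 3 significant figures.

91.6 kPa

At constant V, partial pressures at 162 °C are proportional to moles, so apply stoichiometry directly to pressures.
P(H2) required for 52.7 kPa of N2 = (3/1) × 52.7 = 158.1 kPa; available 60.9 kPa, so H2 is limiting.
P(N2) remaining = 52.7 − (1/3) × 60.9 = 32.40 kPa
P(gaseous products) = (2)/3 × 60.9 = 40.60 kPa
P_total at 162 °C = 32.40 + 40.60 = 73.00 kPa
Scaling to 273 °C: P = 73.00 × 546.15/435.15 = 91.62 kPa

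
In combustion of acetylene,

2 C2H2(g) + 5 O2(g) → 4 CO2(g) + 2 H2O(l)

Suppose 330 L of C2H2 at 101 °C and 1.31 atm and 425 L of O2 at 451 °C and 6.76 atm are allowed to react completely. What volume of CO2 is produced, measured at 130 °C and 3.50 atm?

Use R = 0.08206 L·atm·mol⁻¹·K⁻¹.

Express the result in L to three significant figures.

n(C2H2) = PV/RT = (1.31 × 330) / (0.08206 × 374.15) = 14.08 mol
n(O2) = PV/RT = (6.76 × 425) / (0.08206 × 724.15) = 48.35 mol
For 14.08 mol C2H2, stoichiometry requires (5/2) × 14.08 = 35.20 mol O2; 48.35 mol is available, so C2H2 is limiting.
n(CO2) = (4/2) × 14.08 = 28.16 mol
V(CO2) = nRT/P = 28.16 × 0.08206 × 403.15 / 3.50 = 266.2 L

266 L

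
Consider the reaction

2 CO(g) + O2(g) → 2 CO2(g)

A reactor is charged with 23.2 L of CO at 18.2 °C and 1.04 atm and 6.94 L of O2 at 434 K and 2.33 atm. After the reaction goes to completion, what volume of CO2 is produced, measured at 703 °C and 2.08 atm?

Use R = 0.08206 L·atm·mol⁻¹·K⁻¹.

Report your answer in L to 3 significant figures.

n(CO) = PV/RT = (1.04 × 23.2) / (0.08206 × 291.35) = 1.009 mol
n(O2) = PV/RT = (2.33 × 6.94) / (0.08206 × 434) = 0.4540 mol
For 1.009 mol CO, stoichiometry requires (1/2) × 1.009 = 0.5045 mol O2; 0.4540 mol is available, so O2 is limiting.
n(CO2) = (2/1) × 0.4540 = 0.9080 mol
V(CO2) = nRT/P = 0.9080 × 0.08206 × 976.15 / 2.08 = 34.97 L

35.0 L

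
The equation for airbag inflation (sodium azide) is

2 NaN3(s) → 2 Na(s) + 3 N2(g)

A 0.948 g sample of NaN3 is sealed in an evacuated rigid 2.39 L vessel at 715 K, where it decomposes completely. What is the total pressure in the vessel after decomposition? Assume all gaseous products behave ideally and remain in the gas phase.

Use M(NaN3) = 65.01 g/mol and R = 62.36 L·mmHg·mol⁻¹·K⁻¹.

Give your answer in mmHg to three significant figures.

408 mmHg

n(NaN3) = 0.948 / 65.01 = 0.01458 mol
n(gas produced) = (3/2) × 0.01458 = 0.02187 mol
P = nRT/V = 0.02187 × 62.36 × 715 / 2.39 = 408.0 mmHg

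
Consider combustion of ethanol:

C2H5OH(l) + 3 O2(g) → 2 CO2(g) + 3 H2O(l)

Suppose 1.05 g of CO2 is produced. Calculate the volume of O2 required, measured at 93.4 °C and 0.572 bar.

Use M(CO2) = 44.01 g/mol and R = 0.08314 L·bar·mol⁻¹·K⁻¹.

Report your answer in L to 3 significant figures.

1.91 L

n(CO2) = 1.050 / 44.01 = 0.02386 mol
n(O2) = (3/2) × 0.02386 = 0.03579 mol
V = nRT/P = 0.03579 × 0.08314 × 366.55 / 0.572 = 1.907 L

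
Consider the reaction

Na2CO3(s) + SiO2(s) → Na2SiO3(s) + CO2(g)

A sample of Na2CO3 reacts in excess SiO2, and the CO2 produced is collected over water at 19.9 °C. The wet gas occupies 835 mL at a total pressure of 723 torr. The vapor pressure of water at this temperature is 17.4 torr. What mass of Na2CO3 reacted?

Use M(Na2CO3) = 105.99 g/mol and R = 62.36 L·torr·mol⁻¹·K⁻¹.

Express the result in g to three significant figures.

3.42 g

P(CO2) = 723 − 17.4 = 705.6 torr
n(CO2) = PV/RT = (705.6 × 0.8350) / (62.36 × 293.05) = 0.03224 mol
n(Na2CO3) = (1/1) × 0.03224 = 0.03224 mol
m(Na2CO3) = 0.03224 × 105.99 = 3.417 g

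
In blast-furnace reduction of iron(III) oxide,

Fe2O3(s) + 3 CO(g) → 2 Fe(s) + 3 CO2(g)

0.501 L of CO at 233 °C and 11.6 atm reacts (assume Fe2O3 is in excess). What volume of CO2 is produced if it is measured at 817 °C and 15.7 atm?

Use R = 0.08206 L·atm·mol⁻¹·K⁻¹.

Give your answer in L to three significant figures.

0.797 L

n(CO) = PV/RT = (11.6 × 0.501) / (0.08206 × 506.15) = 0.1399 mol
n(CO2) = (3/3) × 0.1399 = 0.1399 mol
V = nRT/P = 0.1399 × 0.08206 × 1090.15 / 15.7 = 0.7971 L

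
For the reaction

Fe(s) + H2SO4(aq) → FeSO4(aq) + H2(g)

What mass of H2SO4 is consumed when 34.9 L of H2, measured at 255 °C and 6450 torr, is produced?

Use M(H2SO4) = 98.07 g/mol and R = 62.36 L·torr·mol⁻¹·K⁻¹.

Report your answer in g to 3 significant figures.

670 g

n(H2) = PV/RT = (6450 × 34.9) / (62.36 × 528.15) = 6.835 mol
n(H2SO4) = (1/1) × 6.835 = 6.835 mol
m(H2SO4) = 6.835 × 98.07 = 670.3 g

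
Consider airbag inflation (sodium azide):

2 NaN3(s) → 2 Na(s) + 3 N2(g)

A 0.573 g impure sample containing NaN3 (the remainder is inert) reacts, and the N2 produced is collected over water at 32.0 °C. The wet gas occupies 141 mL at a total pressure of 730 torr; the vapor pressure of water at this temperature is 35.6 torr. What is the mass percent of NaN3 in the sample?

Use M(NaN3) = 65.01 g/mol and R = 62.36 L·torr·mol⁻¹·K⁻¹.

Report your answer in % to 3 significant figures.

P(N2) = 730 − 35.6 = 694.4 torr
n(N2) = PV/RT = (694.4 × 0.1410) / (62.36 × 305.15) = 0.005145 mol
n(NaN3) = (2/3) × 0.005145 = 0.003430 mol
m(NaN3) = 0.003430 × 65.01 = 0.2230 g
%NaN3 = 0.2230 / 0.573 × 100 = 38.92%

38.9 %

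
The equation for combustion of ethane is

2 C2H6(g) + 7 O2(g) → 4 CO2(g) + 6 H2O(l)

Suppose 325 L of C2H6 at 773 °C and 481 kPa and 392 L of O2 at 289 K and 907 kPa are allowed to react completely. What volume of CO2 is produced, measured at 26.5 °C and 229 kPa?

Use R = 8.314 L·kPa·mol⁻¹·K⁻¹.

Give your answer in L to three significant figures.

n(C2H6) = PV/RT = (481 × 325) / (8.314 × 1046.15) = 17.97 mol
n(O2) = PV/RT = (907 × 392) / (8.314 × 289) = 148.0 mol
For 17.97 mol C2H6, stoichiometry requires (7/2) × 17.97 = 62.89 mol O2; 148.0 mol is available, so C2H6 is limiting.
n(CO2) = (4/2) × 17.97 = 35.94 mol
V(CO2) = nRT/P = 35.94 × 8.314 × 299.65 / 229 = 391.0 L

391 L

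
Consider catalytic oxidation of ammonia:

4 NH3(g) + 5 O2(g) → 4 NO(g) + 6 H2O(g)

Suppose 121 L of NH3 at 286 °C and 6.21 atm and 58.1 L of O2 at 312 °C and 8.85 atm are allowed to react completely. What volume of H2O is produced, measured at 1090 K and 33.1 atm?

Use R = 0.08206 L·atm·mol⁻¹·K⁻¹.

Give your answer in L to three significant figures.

34.7 L

n(NH3) = PV/RT = (6.21 × 121) / (0.08206 × 559.15) = 16.38 mol
n(O2) = PV/RT = (8.85 × 58.1) / (0.08206 × 585.15) = 10.71 mol
For 16.38 mol NH3, stoichiometry requires (5/4) × 16.38 = 20.47 mol O2; 10.71 mol is available, so O2 is limiting.
n(H2O) = (6/5) × 10.71 = 12.85 mol
V(H2O) = nRT/P = 12.85 × 0.08206 × 1090 / 33.1 = 34.72 L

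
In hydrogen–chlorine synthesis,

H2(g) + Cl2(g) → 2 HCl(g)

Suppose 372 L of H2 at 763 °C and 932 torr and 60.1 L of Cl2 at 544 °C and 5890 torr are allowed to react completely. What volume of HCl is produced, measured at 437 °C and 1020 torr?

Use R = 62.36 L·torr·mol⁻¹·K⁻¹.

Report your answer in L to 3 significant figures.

466 L

n(H2) = PV/RT = (932 × 372) / (62.36 × 1036.15) = 5.366 mol
n(Cl2) = PV/RT = (5890 × 60.1) / (62.36 × 817.15) = 6.947 mol
For 5.366 mol H2, stoichiometry requires (1/1) × 5.366 = 5.366 mol Cl2; 6.947 mol is available, so H2 is limiting.
n(HCl) = (2/1) × 5.366 = 10.73 mol
V(HCl) = nRT/P = 10.73 × 62.36 × 710.15 / 1020 = 465.9 L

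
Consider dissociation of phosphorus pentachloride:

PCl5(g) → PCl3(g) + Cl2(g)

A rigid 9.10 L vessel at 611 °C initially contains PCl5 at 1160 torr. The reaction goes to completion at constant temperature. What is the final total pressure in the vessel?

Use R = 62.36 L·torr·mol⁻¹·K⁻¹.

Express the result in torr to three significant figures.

2320 torr

Since T and V are fixed, P_final/P_initial = n_final/n_initial = 2/1.
P_final = (2/1) × 1160 = 2320 torr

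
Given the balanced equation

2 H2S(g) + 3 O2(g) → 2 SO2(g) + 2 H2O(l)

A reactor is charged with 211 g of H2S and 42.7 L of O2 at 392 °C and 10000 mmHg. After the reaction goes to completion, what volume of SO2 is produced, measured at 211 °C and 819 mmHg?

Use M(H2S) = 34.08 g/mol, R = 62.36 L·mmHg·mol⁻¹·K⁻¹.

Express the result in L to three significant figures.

n(H2S) = 211 / 34.08 = 6.191 mol
n(O2) = PV/RT = (10000 × 42.7) / (62.36 × 665.15) = 10.29 mol
For 6.191 mol H2S, stoichiometry requires (3/2) × 6.191 = 9.287 mol O2; 10.29 mol is available, so H2S is limiting.
n(SO2) = (2/2) × 6.191 = 6.191 mol
V(SO2) = nRT/P = 6.191 × 62.36 × 484.15 / 819 = 228.2 L

228 L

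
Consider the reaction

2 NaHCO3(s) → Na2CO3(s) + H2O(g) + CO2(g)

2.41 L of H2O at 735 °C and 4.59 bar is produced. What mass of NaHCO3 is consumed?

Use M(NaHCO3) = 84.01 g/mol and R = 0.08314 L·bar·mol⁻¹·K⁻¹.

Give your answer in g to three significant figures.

22.2 g

n(H2O) = PV/RT = (4.59 × 2.41) / (0.08314 × 1008.15) = 0.1320 mol
n(NaHCO3) = (2/1) × 0.1320 = 0.2640 mol
m(NaHCO3) = 0.2640 × 84.01 = 22.18 g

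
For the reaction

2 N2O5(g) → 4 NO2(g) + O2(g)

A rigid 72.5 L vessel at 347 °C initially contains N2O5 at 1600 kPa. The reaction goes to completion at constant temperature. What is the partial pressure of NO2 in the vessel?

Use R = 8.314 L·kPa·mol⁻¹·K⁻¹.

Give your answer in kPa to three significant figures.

3200 kPa

n(N2O5)₀ = PV/RT = (1600 × 72.5) / (8.314 × 620.15) = 22.50 mol
n(NO2) = (4/2) × 22.50 = 45.00 mol
P(NO2) = nRT/V = 45.00 × 8.314 × 620.15 / 72.5 = 3200 kPa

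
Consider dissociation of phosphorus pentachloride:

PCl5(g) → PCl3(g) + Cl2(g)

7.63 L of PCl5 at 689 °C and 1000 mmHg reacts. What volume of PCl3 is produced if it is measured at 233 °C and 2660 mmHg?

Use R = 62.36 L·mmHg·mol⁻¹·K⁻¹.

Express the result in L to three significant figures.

1.51 L

n(PCl5) = PV/RT = (1000 × 7.63) / (62.36 × 962.15) = 0.1272 mol
n(PCl3) = (1/1) × 0.1272 = 0.1272 mol
V = nRT/P = 0.1272 × 62.36 × 506.15 / 2660 = 1.509 L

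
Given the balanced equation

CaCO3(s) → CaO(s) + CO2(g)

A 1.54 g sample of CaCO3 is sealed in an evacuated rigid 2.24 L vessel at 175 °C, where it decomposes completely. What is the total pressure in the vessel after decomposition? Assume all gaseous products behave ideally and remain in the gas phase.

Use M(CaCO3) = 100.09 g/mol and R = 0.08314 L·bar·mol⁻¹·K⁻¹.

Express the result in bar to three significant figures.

0.256 bar

n(CaCO3) = 1.54 / 100.09 = 0.01539 mol
n(gas produced) = (1/1) × 0.01539 = 0.01539 mol
P = nRT/V = 0.01539 × 0.08314 × 448.15 / 2.24 = 0.2560 bar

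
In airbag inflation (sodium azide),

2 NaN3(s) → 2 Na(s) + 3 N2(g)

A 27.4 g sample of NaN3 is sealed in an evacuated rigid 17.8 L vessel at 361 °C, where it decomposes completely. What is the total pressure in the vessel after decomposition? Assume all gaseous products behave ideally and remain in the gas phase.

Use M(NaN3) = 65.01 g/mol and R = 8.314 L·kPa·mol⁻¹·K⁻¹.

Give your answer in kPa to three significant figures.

n(NaN3) = 27.4 / 65.01 = 0.4215 mol
n(gas produced) = (3/2) × 0.4215 = 0.6322 mol
P = nRT/V = 0.6322 × 8.314 × 634.15 / 17.8 = 187.3 kPa

187 kPa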